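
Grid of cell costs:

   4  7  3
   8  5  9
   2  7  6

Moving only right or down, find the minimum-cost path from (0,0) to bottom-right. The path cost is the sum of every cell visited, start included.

27

Cheapest: r0c0 -> r1c0 -> r2c0 -> r2c1 -> r2c2
  4 + 8 + 2 + 7 + 6 = 27
For comparison, the top-then-right route costs 29.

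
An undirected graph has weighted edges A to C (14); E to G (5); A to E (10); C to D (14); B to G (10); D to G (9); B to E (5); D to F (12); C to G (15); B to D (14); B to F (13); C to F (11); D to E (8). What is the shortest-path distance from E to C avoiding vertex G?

22

Comparing a few candidate routes:
E→A→C: 10 + 14 = 24
E→B→F→C: 5 + 13 + 11 = 29
E→D→C: 8 + 14 = 22
The minimum is 22.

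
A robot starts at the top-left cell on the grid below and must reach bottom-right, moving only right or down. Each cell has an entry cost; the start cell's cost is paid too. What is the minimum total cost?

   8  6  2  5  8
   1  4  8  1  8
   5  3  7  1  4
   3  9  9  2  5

30

Take r0c0 → r0c1 → r0c2 → r0c3 → r1c3 → r2c3 → r3c3 → r3c4 for a total of 8 + 6 + 2 + 5 + 1 + 1 + 2 + 5 = 30.
For comparison, the top-then-right route costs 46.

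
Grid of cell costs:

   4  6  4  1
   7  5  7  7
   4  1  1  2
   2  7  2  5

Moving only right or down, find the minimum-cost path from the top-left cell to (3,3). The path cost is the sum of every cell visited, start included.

24

One optimal route is r0c0→r0c1→r1c1→r2c1→r2c2→r2c3→r3c3.
Its cost is 4 + 6 + 5 + 1 + 1 + 2 + 5 = 24.
For comparison, the top-then-right route costs 29.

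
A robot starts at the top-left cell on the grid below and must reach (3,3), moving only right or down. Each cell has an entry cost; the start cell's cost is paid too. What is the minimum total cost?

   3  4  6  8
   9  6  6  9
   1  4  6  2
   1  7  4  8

One optimal route is r0c0→r0c1→r1c1→r2c1→r2c2→r2c3→r3c3.
Its cost is 3 + 4 + 6 + 4 + 6 + 2 + 8 = 33.
For comparison, the top-then-right route costs 40.

33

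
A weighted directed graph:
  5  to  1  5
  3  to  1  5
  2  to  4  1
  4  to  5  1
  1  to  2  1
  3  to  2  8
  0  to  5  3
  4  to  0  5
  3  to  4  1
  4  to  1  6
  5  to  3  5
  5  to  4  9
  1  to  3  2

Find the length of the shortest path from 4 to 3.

Comparing a few candidate routes:
4 -> 5 -> 1 -> 3: 1 + 5 + 2 = 8
4 -> 5 -> 3: 1 + 5 = 6
4 -> 1 -> 3: 6 + 2 = 8
Best route has total 6.

6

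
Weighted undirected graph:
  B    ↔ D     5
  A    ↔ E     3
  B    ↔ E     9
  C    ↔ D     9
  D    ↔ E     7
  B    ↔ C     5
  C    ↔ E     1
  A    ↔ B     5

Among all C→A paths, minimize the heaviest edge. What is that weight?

Comparing a few candidate routes:
C - D - B - A: max(9, 5, 5) = 9
C - E - A: max(1, 3) = 3
C - B - D - E - A: max(5, 5, 7, 3) = 7
C - E - D - B - A: max(1, 7, 5, 5) = 7
C - B - E - A: max(5, 9, 3) = 9
C - B - A: max(5, 5) = 5
The minimum achievable maximum is 3.

3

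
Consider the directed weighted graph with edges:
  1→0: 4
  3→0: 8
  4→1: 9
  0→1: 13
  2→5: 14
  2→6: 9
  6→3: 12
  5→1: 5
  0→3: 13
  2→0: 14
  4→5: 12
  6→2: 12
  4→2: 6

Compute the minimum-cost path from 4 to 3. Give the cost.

Paths from 4 to 3:
4 → 2 → 6 → 3: 6 + 9 + 12 = 27
4 → 2 → 5 → 1 → 0 → 3: 6 + 14 + 5 + 4 + 13 = 42
4 → 1 → 0 → 3: 9 + 4 + 13 = 26
4 → 5 → 1 → 0 → 3: 12 + 5 + 4 + 13 = 34
4 → 2 → 0 → 3: 6 + 14 + 13 = 33
The minimum is 26.

26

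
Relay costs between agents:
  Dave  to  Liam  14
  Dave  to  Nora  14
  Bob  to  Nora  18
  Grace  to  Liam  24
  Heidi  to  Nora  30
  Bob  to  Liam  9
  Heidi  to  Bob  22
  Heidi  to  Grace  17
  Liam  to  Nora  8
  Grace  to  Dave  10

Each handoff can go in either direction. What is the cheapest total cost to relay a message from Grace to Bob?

33

A few of the Grace→Bob routes:
Grace-Liam-Bob: 24 + 9 = 33
Grace-Dave-Liam-Bob: 10 + 14 + 9 = 33
Grace-Heidi-Bob: 17 + 22 = 39
Best route has total 33.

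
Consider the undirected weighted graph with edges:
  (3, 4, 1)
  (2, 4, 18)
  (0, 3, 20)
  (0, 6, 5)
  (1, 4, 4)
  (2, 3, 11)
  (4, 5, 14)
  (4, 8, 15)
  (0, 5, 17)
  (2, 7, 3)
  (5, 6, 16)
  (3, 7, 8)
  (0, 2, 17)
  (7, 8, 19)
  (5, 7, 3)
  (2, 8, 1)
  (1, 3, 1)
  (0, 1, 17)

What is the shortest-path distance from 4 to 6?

Comparing a few candidate routes:
4 → 3 → 7 → 5 → 6: 1 + 8 + 3 + 16 = 28
4 → 3 → 0 → 6: 1 + 20 + 5 = 26
4 → 1 → 0 → 6: 4 + 17 + 5 = 26
4 → 3 → 1 → 0 → 6: 1 + 1 + 17 + 5 = 24
Shortest: 24.

24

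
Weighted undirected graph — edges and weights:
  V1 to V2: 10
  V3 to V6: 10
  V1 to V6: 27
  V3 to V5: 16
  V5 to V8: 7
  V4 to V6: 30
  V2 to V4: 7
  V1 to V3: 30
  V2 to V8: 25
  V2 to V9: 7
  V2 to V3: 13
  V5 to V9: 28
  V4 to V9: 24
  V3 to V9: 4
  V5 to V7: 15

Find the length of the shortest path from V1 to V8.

35

Some routes from V1 to V8:
V1-V2-V9-V5-V8: 10 + 7 + 28 + 7 = 52
V1-V2-V9-V3-V5-V8: 10 + 7 + 4 + 16 + 7 = 44
V1-V2-V3-V5-V8: 10 + 13 + 16 + 7 = 46
V1-V2-V8: 10 + 25 = 35
Shortest: 35.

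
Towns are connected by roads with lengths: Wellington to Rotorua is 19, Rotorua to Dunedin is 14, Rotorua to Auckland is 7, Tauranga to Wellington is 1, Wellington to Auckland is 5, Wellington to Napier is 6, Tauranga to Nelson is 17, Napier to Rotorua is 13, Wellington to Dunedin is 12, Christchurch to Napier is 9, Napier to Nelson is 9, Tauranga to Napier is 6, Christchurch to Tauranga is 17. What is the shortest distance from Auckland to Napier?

Comparing a few candidate routes:
Auckland -> Rotorua -> Napier: 7 + 13 = 20
Auckland -> Wellington -> Tauranga -> Napier: 5 + 1 + 6 = 12
Auckland -> Wellington -> Napier: 5 + 6 = 11
Auckland -> Rotorua -> Wellington -> Napier: 7 + 19 + 6 = 32
Best route has total 11.

11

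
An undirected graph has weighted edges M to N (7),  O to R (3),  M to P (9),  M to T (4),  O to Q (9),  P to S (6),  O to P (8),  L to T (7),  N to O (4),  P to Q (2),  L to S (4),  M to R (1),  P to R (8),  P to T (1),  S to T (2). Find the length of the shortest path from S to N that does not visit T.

Some routes from S to N avoiding T:
S -> P -> R -> M -> N: 6 + 8 + 1 + 7 = 22
S -> P -> O -> N: 6 + 8 + 4 = 18
S -> P -> R -> O -> N: 6 + 8 + 3 + 4 = 21
S -> P -> Q -> O -> N: 6 + 2 + 9 + 4 = 21
Best route has total 18.

18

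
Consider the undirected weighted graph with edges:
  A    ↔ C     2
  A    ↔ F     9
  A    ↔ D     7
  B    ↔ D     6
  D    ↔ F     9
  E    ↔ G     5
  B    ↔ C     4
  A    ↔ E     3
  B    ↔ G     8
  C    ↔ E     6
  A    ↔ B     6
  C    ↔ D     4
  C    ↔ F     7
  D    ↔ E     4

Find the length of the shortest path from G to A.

A few of the G→A routes:
G -> B -> C -> A: 8 + 4 + 2 = 14
G -> E -> C -> A: 5 + 6 + 2 = 13
G -> E -> A: 5 + 3 = 8
The minimum is 8.

8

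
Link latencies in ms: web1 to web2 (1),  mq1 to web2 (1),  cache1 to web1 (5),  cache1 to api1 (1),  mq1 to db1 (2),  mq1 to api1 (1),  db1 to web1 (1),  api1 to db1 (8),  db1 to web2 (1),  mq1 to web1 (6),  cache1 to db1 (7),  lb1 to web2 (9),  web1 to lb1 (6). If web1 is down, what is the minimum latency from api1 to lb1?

A few of the api1→lb1 routes:
api1 → mq1 → web2 → lb1: 1 + 1 + 9 = 11
api1 → cache1 → db1 → web2 → lb1: 1 + 7 + 1 + 9 = 18
api1 → db1 → mq1 → web2 → lb1: 8 + 2 + 1 + 9 = 20
api1 → db1 → web2 → lb1: 8 + 1 + 9 = 18
api1 → mq1 → db1 → web2 → lb1: 1 + 2 + 1 + 9 = 13
Shortest: 11 ms.

11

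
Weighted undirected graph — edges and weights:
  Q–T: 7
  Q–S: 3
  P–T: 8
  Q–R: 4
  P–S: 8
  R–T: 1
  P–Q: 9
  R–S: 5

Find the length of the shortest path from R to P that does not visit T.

Routes from R to P avoiding T:
R-S-Q-P: 5 + 3 + 9 = 17
R-S-P: 5 + 8 = 13
R-Q-S-P: 4 + 3 + 8 = 15
R-Q-P: 4 + 9 = 13
Shortest: 13.

13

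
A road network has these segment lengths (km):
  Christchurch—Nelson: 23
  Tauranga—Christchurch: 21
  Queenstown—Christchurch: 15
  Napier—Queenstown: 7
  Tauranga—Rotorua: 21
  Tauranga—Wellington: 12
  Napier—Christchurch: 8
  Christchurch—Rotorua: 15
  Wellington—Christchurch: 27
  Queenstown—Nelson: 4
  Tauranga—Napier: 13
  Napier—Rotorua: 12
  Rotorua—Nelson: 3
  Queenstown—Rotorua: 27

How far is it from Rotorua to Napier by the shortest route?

12

Comparing a few candidate routes:
Rotorua → Nelson → Queenstown → Napier: 3 + 4 + 7 = 14
Rotorua → Napier: 12
Rotorua → Nelson → Christchurch → Napier: 3 + 23 + 8 = 34
Rotorua → Queenstown → Napier: 27 + 7 = 34
Rotorua → Christchurch → Napier: 15 + 8 = 23
Rotorua → Nelson → Queenstown → Christchurch → Napier: 3 + 4 + 15 + 8 = 30
Shortest: 12 km.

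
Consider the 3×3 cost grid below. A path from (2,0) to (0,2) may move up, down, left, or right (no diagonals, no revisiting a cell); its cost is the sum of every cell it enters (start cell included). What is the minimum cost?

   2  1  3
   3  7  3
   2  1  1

10

Take r2c0 r2c1 r2c2 r1c2 r0c2 for a total of 2 + 1 + 1 + 3 + 3 = 10.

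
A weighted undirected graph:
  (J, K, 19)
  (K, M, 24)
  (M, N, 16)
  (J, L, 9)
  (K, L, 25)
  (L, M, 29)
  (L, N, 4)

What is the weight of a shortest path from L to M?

20

Routes from L to M:
L -> M: 29
L -> J -> K -> M: 9 + 19 + 24 = 52
L -> K -> M: 25 + 24 = 49
L -> N -> M: 4 + 16 = 20
Shortest: 20.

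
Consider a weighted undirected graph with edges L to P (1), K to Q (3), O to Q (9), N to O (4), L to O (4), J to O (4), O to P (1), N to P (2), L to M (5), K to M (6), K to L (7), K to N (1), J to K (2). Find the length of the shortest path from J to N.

Checking several routes:
J -> O -> L -> P -> N: 4 + 4 + 1 + 2 = 11
J -> O -> P -> N: 4 + 1 + 2 = 7
J -> O -> N: 4 + 4 = 8
J -> K -> N: 2 + 1 = 3
J -> K -> L -> P -> N: 2 + 7 + 1 + 2 = 12
Best route has total 3.

3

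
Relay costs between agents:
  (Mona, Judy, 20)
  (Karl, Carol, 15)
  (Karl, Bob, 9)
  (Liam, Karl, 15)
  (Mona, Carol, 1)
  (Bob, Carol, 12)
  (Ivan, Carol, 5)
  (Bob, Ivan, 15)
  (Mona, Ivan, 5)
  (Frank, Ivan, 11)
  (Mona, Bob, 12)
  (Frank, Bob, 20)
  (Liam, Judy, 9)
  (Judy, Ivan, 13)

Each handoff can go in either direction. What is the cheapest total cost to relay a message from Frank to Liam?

33

Comparing a few candidate routes:
Frank→Ivan→Carol→Mona→Judy→Liam: 11 + 5 + 1 + 20 + 9 = 46
Frank→Bob→Karl→Liam: 20 + 9 + 15 = 44
Frank→Ivan→Judy→Liam: 11 + 13 + 9 = 33
Frank→Ivan→Carol→Karl→Liam: 11 + 5 + 15 + 15 = 46
Frank→Ivan→Mona→Judy→Liam: 11 + 5 + 20 + 9 = 45
The minimum is 33.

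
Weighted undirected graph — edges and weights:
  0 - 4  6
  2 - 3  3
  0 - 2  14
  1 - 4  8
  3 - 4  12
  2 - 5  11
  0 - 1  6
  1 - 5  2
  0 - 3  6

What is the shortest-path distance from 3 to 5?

14

Checking several routes:
3 -> 2 -> 5: 3 + 11 = 14
3 -> 0 -> 1 -> 5: 6 + 6 + 2 = 14
3 -> 0 -> 4 -> 1 -> 5: 6 + 6 + 8 + 2 = 22
3 -> 4 -> 1 -> 5: 12 + 8 + 2 = 22
Best route has total 14.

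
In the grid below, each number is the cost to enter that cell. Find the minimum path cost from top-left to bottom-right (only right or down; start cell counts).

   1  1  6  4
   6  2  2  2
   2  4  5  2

10

Path [0,0] → [0,1] → [1,1] → [1,2] → [1,3] → [2,3]: 1 + 1 + 2 + 2 + 2 + 2 = 10.
For comparison, the top-then-right route costs 16.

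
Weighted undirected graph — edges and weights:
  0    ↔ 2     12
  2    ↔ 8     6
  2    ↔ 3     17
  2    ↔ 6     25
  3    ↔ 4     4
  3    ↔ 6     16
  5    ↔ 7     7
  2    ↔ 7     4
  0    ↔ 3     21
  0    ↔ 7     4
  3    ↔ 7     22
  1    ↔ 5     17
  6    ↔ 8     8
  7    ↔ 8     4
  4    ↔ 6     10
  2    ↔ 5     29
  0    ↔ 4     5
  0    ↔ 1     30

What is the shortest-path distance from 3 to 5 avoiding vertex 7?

A few of the 3→5 routes:
3 → 4 → 0 → 2 → 5: 4 + 5 + 12 + 29 = 50
3 → 4 → 0 → 1 → 5: 4 + 5 + 30 + 17 = 56
3 → 4 → 6 → 8 → 2 → 5: 4 + 10 + 8 + 6 + 29 = 57
3 → 0 → 2 → 5: 21 + 12 + 29 = 62
3 → 6 → 8 → 2 → 5: 16 + 8 + 6 + 29 = 59
3 → 2 → 5: 17 + 29 = 46
Shortest: 46.

46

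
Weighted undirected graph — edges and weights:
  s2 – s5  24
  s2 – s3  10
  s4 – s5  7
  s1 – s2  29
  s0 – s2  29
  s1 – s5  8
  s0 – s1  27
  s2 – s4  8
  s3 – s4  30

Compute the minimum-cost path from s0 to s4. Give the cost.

Comparing a few candidate routes:
s0→s2→s3→s4: 29 + 10 + 30 = 69
s0→s1→s5→s4: 27 + 8 + 7 = 42
s0→s1→s2→s4: 27 + 29 + 8 = 64
s0→s2→s4: 29 + 8 = 37
s0→s1→s5→s2→s4: 27 + 8 + 24 + 8 = 67
s0→s2→s5→s4: 29 + 24 + 7 = 60
Best route has total 37.

37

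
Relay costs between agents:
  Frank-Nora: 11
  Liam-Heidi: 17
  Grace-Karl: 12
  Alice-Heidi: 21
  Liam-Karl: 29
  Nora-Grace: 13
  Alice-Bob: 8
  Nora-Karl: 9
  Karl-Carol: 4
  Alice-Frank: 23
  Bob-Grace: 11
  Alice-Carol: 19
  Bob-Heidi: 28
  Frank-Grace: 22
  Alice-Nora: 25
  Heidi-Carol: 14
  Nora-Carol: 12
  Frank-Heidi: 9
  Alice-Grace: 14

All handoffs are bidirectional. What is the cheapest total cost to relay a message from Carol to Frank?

Comparing a few candidate routes:
Carol-Nora-Frank: 12 + 11 = 23
Carol-Heidi-Frank: 14 + 9 = 23
Carol-Karl-Grace-Frank: 4 + 12 + 22 = 38
Carol-Karl-Nora-Frank: 4 + 9 + 11 = 24
Best route has total 23.

23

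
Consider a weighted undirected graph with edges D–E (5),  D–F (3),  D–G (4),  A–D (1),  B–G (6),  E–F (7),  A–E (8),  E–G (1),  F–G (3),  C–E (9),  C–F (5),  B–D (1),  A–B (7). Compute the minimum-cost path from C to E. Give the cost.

9

Checking several routes:
C -> E: 9
C -> F -> E: 5 + 7 = 12
C -> F -> D -> E: 5 + 3 + 5 = 13
C -> F -> G -> E: 5 + 3 + 1 = 9
Shortest: 9.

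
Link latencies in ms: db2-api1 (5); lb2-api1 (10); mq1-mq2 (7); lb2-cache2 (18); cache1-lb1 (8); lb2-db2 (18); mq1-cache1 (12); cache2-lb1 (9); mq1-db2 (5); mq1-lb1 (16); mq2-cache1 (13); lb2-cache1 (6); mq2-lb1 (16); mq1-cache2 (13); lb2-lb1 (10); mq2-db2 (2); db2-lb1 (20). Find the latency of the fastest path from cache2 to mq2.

A few of the cache2→mq2 routes:
cache2-mq1-db2-mq2: 13 + 5 + 2 = 20
cache2-mq1-mq2: 13 + 7 = 20
cache2-lb1-mq2: 9 + 16 = 25
Best route has total 20 ms.

20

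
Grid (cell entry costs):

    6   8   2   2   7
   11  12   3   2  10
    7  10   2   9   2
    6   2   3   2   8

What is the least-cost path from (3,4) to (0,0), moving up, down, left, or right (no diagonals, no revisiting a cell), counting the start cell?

Path (3,4)→(3,3)→(3,2)→(2,2)→(1,2)→(0,2)→(0,1)→(0,0): 8 + 2 + 3 + 2 + 3 + 2 + 8 + 6 = 34.

34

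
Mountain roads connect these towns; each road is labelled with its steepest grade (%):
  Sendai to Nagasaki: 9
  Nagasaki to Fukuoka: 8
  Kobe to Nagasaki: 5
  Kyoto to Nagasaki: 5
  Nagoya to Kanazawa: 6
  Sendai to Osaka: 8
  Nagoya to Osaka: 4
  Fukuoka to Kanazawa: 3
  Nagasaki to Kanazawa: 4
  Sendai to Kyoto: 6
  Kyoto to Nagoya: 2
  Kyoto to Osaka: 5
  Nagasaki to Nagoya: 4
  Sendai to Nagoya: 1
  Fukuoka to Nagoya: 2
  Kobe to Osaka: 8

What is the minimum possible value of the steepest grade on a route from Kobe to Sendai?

5

A few of the Kobe→Sendai routes:
Kobe - Nagasaki - Nagoya - Sendai: max(5, 4, 1) = 5
Kobe - Nagasaki - Kanazawa - Fukuoka - Nagoya - Kyoto - Sendai: max(5, 4, 3, 2, 2, 6) = 6
Kobe - Nagasaki - Kyoto - Nagoya - Sendai: max(5, 5, 2, 1) = 5
Kobe - Nagasaki - Kanazawa - Fukuoka - Nagoya - Osaka - Kyoto - Sendai: max(5, 4, 3, 2, 4, 5, 6) = 6
Kobe - Nagasaki - Kyoto - Osaka - Nagoya - Sendai: max(5, 5, 5, 4, 1) = 5
Kobe - Nagasaki - Kanazawa - Fukuoka - Nagoya - Sendai: max(5, 4, 3, 2, 1) = 5
Best route has worst link 5%.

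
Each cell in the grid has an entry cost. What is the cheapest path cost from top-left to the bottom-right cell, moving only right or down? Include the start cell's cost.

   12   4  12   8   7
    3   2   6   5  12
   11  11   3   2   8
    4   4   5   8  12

48

Path (0,0) -> (1,0) -> (1,1) -> (1,2) -> (2,2) -> (2,3) -> (2,4) -> (3,4): 12 + 3 + 2 + 6 + 3 + 2 + 8 + 12 = 48.
For comparison, the top-then-right route costs 75.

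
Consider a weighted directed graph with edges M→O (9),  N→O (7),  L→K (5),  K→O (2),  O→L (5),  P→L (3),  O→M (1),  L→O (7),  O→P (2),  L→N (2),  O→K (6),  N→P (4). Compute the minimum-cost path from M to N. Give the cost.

Routes from M to N:
M→O→P→L→N: 9 + 2 + 3 + 2 = 16
M→O→L→N: 9 + 5 + 2 = 16
The minimum is 16.

16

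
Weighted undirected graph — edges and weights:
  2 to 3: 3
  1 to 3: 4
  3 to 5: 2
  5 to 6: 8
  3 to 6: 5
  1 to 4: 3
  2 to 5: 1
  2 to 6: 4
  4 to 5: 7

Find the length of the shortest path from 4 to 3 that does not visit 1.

Routes from 4 to 3 avoiding 1:
4→5→3: 7 + 2 = 9
4→5→6→3: 7 + 8 + 5 = 20
4→5→6→2→3: 7 + 8 + 4 + 3 = 22
4→5→2→6→3: 7 + 1 + 4 + 5 = 17
4→5→2→3: 7 + 1 + 3 = 11
Shortest: 9.

9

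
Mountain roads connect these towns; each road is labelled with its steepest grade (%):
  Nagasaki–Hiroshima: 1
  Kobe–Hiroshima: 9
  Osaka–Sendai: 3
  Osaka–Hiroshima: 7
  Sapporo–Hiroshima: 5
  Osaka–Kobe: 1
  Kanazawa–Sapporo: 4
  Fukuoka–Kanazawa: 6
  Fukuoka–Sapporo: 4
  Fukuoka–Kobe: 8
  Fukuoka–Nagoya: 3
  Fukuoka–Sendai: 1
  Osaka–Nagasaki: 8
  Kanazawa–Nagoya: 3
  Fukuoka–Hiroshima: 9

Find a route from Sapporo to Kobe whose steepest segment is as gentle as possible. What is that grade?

Comparing a few candidate routes:
Sapporo -> Kanazawa -> Nagoya -> Fukuoka -> Sendai -> Osaka -> Kobe: max(4, 3, 3, 1, 3, 1) = 4
Sapporo -> Fukuoka -> Sendai -> Osaka -> Kobe: max(4, 1, 3, 1) = 4
Sapporo -> Kanazawa -> Fukuoka -> Sendai -> Osaka -> Kobe: max(4, 6, 1, 3, 1) = 6
Sapporo -> Hiroshima -> Osaka -> Kobe: max(5, 7, 1) = 7
The minimum achievable maximum is 4%.

4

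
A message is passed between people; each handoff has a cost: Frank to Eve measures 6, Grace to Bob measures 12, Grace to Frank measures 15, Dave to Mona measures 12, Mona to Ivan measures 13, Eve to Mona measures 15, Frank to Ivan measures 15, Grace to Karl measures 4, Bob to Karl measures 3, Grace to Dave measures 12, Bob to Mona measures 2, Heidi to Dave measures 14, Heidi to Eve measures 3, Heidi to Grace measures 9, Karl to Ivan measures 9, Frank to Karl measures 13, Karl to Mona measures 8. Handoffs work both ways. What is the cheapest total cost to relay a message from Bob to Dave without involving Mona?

Comparing a few candidate routes:
Bob -> Grace -> Dave: 12 + 12 = 24
Bob -> Karl -> Grace -> Heidi -> Dave: 3 + 4 + 9 + 14 = 30
Bob -> Karl -> Grace -> Dave: 3 + 4 + 12 = 19
Best route has total 19.

19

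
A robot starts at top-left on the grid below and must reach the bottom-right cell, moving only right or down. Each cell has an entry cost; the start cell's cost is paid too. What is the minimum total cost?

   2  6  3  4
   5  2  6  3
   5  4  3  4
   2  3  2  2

Path [0,0] [1,0] [1,1] [2,1] [2,2] [3,2] [3,3]: 2 + 5 + 2 + 4 + 3 + 2 + 2 = 20.

20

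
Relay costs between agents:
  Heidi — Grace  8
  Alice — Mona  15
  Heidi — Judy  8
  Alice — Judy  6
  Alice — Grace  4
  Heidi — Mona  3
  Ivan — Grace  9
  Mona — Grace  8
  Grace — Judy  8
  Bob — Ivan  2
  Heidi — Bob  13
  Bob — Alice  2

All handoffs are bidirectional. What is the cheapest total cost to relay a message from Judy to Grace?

Some routes from Judy to Grace:
Judy-Alice-Bob-Ivan-Grace: 6 + 2 + 2 + 9 = 19
Judy-Heidi-Grace: 8 + 8 = 16
Judy-Heidi-Mona-Grace: 8 + 3 + 8 = 19
Judy-Grace: 8
Judy-Alice-Grace: 6 + 4 = 10
Judy-Heidi-Bob-Alice-Grace: 8 + 13 + 2 + 4 = 27
Shortest: 8.

8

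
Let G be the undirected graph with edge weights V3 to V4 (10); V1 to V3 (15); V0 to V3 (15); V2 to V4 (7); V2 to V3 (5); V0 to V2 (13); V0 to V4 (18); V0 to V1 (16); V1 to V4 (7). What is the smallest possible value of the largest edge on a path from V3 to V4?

Some routes from V3 to V4:
V3-V1-V4: max(15, 7) = 15
V3-V2-V0-V1-V4: max(5, 13, 16, 7) = 16
V3-V2-V4: max(5, 7) = 7
V3-V1-V0-V2-V4: max(15, 16, 13, 7) = 16
V3-V4: max(10) = 10
V3-V0-V2-V4: max(15, 13, 7) = 15
The minimum achievable maximum is 7.

7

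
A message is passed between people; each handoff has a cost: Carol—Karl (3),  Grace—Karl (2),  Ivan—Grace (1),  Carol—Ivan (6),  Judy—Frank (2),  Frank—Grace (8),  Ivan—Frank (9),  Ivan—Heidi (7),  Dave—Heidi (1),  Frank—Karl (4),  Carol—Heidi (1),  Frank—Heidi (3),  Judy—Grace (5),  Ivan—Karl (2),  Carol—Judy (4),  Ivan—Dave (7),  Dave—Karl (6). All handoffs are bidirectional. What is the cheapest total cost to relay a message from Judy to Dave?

Some routes from Judy to Dave:
Judy - Frank - Karl - Dave: 2 + 4 + 6 = 12
Judy - Frank - Heidi - Dave: 2 + 3 + 1 = 6
Judy - Carol - Heidi - Dave: 4 + 1 + 1 = 6
Judy - Frank - Karl - Carol - Heidi - Dave: 2 + 4 + 3 + 1 + 1 = 11
Judy - Grace - Karl - Carol - Heidi - Dave: 5 + 2 + 3 + 1 + 1 = 12
The minimum is 6.

6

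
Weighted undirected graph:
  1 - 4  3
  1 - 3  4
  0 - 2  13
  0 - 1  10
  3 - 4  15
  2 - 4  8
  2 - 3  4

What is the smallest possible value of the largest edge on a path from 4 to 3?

Comparing a few candidate routes:
4 - 2 - 3: max(8, 4) = 8
4 - 1 - 3: max(3, 4) = 4
4 - 1 - 0 - 2 - 3: max(3, 10, 13, 4) = 13
Best route has worst link 4.

4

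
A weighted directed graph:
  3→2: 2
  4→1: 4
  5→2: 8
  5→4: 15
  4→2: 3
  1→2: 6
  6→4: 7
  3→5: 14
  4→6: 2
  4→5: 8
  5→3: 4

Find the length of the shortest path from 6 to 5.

Paths from 6 to 5:
6→4→5: 7 + 8 = 15
Best route has total 15.

15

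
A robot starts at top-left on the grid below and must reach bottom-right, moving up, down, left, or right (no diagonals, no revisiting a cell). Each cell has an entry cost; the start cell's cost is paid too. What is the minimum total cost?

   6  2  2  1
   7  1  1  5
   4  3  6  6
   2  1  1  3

Take r0c0→r0c1→r1c1→r2c1→r3c1→r3c2→r3c3 for a total of 6 + 2 + 1 + 3 + 1 + 1 + 3 = 17.

17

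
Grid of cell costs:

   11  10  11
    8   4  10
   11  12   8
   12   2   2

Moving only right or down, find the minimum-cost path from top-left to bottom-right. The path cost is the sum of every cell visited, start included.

Best path: [0,0]→[1,0]→[1,1]→[2,1]→[3,1]→[3,2]
Cost: 11 + 8 + 4 + 12 + 2 + 2 = 39

39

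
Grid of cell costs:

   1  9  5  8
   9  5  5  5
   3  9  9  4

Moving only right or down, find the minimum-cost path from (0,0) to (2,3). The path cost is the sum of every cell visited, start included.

29

One optimal route is r0c0 r0c1 r0c2 r1c2 r1c3 r2c3.
Its cost is 1 + 9 + 5 + 5 + 5 + 4 = 29.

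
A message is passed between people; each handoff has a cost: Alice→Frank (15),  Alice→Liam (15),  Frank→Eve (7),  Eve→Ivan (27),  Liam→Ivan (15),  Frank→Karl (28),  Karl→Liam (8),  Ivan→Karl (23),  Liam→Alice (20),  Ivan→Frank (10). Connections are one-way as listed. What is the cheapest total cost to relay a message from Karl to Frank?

33

Candidate routes:
Karl→Liam→Alice→Frank: 8 + 20 + 15 = 43
Karl→Liam→Ivan→Frank: 8 + 15 + 10 = 33
Best route has total 33.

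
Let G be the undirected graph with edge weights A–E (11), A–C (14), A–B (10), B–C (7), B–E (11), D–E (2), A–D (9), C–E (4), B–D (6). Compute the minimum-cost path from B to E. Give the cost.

Checking several routes:
B → D → E: 6 + 2 = 8
B → E: 11
B → A → E: 10 + 11 = 21
B → A → D → E: 10 + 9 + 2 = 21
B → C → E: 7 + 4 = 11
Best route has total 8.

8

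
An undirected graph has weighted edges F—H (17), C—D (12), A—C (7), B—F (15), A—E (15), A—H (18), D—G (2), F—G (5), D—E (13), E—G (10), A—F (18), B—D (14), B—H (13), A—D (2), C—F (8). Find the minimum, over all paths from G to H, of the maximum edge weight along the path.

14

Some routes from G to H:
G → F → B → H: max(5, 15, 13) = 15
G → D → B → H: max(2, 14, 13) = 14
G → F → C → D → B → H: max(5, 8, 12, 14, 13) = 14
G → F → C → A → E → D → B → H: max(5, 8, 7, 15, 13, 14, 13) = 15
G → E → D → B → H: max(10, 13, 14, 13) = 14
G → F → C → A → D → B → H: max(5, 8, 7, 2, 14, 13) = 14
Best route has worst link 14.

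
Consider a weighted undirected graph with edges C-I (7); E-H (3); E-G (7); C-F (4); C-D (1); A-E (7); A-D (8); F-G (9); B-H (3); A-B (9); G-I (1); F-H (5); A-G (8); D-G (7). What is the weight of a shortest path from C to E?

12

Some routes from C to E:
C -> F -> H -> E: 4 + 5 + 3 = 12
C -> I -> G -> E: 7 + 1 + 7 = 15
C -> D -> G -> E: 1 + 7 + 7 = 15
Best route has total 12.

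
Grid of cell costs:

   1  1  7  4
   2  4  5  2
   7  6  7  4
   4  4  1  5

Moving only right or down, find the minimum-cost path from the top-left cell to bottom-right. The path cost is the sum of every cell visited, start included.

22

Best path: r0c0→r0c1→r1c1→r1c2→r1c3→r2c3→r3c3
Cost: 1 + 1 + 4 + 5 + 2 + 4 + 5 = 22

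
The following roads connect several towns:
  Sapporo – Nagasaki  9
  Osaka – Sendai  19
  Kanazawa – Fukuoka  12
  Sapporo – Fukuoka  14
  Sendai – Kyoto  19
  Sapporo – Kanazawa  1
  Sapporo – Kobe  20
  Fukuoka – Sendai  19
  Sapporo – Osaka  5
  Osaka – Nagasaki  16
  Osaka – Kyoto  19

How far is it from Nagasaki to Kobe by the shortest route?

Some routes from Nagasaki to Kobe:
Nagasaki-Osaka-Sapporo-Kobe: 16 + 5 + 20 = 41
Nagasaki-Osaka-Sendai-Fukuoka-Kanazawa-Sapporo-Kobe: 16 + 19 + 19 + 12 + 1 + 20 = 87
Nagasaki-Sapporo-Kobe: 9 + 20 = 29
Shortest: 29.

29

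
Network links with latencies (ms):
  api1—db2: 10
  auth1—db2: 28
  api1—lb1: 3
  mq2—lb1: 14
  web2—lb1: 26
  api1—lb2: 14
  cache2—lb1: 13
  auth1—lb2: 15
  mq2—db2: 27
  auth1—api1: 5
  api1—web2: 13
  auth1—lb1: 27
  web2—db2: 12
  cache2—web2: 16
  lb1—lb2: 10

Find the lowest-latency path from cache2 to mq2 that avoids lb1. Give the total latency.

55

Routes from cache2 to mq2 avoiding lb1:
cache2 -> web2 -> db2 -> mq2: 16 + 12 + 27 = 55
cache2 -> web2 -> api1 -> auth1 -> db2 -> mq2: 16 + 13 + 5 + 28 + 27 = 89
cache2 -> web2 -> api1 -> lb2 -> auth1 -> db2 -> mq2: 16 + 13 + 14 + 15 + 28 + 27 = 113
cache2 -> web2 -> api1 -> db2 -> mq2: 16 + 13 + 10 + 27 = 66
Shortest: 55 ms.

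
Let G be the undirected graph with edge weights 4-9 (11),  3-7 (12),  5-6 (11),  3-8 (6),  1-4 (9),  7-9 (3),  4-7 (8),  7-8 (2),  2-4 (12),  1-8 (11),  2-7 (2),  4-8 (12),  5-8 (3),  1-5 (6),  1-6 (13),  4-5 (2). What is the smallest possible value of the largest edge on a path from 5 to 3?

6

A few of the 5→3 routes:
5 → 4 → 7 → 8 → 3: max(2, 8, 2, 6) = 8
5 → 1 → 4 → 7 → 8 → 3: max(6, 9, 8, 2, 6) = 9
5 → 1 → 4 → 9 → 7 → 8 → 3: max(6, 9, 11, 3, 2, 6) = 11
5 → 8 → 3: max(3, 6) = 6
5 → 1 → 8 → 3: max(6, 11, 6) = 11
Smallest bottleneck: 6.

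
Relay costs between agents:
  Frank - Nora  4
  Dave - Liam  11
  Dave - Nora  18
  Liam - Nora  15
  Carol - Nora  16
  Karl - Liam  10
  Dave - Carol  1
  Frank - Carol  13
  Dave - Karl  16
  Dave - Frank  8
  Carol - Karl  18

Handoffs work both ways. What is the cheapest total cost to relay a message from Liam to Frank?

Comparing a few candidate routes:
Liam - Dave - Carol - Frank: 11 + 1 + 13 = 25
Liam - Karl - Dave - Frank: 10 + 16 + 8 = 34
Liam - Dave - Carol - Nora - Frank: 11 + 1 + 16 + 4 = 32
Liam - Nora - Frank: 15 + 4 = 19
Liam - Dave - Nora - Frank: 11 + 18 + 4 = 33
Liam - Dave - Frank: 11 + 8 = 19
The minimum is 19.

19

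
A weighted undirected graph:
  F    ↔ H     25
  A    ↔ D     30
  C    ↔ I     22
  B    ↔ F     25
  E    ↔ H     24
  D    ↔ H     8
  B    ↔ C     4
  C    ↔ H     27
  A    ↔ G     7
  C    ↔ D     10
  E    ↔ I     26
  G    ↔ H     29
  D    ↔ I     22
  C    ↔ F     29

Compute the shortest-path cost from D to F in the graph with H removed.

Routes from D to F avoiding H:
D - I - C - F: 22 + 22 + 29 = 73
D - C - F: 10 + 29 = 39
D - C - B - F: 10 + 4 + 25 = 39
D - I - C - B - F: 22 + 22 + 4 + 25 = 73
The minimum is 39.

39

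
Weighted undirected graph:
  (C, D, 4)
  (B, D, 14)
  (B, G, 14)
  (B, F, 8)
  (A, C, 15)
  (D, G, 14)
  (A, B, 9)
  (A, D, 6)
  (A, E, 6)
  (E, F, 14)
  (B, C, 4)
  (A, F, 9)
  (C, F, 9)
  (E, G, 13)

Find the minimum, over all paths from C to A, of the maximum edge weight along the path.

Some routes from C to A:
C-B-F-A: max(4, 8, 9) = 9
C-F-B-A: max(9, 8, 9) = 9
C-D-A: max(4, 6) = 6
C-F-A: max(9, 9) = 9
C-B-A: max(4, 9) = 9
C-D-G-B-F-A: max(4, 14, 14, 8, 9) = 14
Best route has worst link 6.

6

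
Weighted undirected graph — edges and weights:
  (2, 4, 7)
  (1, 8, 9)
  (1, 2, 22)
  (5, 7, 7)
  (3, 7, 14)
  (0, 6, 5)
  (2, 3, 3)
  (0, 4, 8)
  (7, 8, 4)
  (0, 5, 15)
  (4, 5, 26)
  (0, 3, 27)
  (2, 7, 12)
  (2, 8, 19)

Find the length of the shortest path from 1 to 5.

A few of the 1→5 routes:
1 → 8 → 2 → 7 → 5: 9 + 19 + 12 + 7 = 47
1 → 2 → 7 → 5: 22 + 12 + 7 = 41
1 → 8 → 7 → 5: 9 + 4 + 7 = 20
1 → 2 → 3 → 7 → 5: 22 + 3 + 14 + 7 = 46
Best route has total 20.

20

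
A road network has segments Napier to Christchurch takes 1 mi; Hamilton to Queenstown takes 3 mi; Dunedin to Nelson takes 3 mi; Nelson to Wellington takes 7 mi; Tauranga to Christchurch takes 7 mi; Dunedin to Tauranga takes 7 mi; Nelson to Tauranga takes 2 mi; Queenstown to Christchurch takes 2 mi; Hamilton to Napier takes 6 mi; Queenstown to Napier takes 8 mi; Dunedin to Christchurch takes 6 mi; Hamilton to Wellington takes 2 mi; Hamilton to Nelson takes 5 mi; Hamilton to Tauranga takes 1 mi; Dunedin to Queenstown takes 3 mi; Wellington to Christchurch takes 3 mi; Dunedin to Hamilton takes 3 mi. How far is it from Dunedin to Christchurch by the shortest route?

5

Comparing a few candidate routes:
Dunedin -> Hamilton -> Queenstown -> Christchurch: 3 + 3 + 2 = 8
Dunedin -> Queenstown -> Christchurch: 3 + 2 = 5
Dunedin -> Christchurch: 6
Dunedin -> Hamilton -> Napier -> Christchurch: 3 + 6 + 1 = 10
Dunedin -> Hamilton -> Wellington -> Christchurch: 3 + 2 + 3 = 8
Shortest: 5 mi.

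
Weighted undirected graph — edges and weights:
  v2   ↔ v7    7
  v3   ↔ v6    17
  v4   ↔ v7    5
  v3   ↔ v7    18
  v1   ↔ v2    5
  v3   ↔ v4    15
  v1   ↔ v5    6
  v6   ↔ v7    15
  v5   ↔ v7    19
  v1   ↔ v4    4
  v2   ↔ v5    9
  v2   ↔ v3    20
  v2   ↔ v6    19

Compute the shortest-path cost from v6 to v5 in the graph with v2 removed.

30

Some routes from v6 to v5 avoiding v2:
v6→v7→v4→v1→v5: 15 + 5 + 4 + 6 = 30
v6→v3→v4→v1→v5: 17 + 15 + 4 + 6 = 42
v6→v7→v5: 15 + 19 = 34
The minimum is 30.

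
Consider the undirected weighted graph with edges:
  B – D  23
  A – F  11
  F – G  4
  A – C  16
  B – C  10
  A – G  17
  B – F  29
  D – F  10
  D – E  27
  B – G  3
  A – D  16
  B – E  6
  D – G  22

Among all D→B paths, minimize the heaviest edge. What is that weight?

10

Checking several routes:
D - F - G - A - C - B: max(10, 4, 17, 16, 10) = 17
D - F - A - G - B: max(10, 11, 17, 3) = 17
D - A - F - G - B: max(16, 11, 4, 3) = 16
D - F - G - B: max(10, 4, 3) = 10
D - A - C - B: max(16, 16, 10) = 16
D - F - A - C - B: max(10, 11, 16, 10) = 16
The minimum achievable maximum is 10.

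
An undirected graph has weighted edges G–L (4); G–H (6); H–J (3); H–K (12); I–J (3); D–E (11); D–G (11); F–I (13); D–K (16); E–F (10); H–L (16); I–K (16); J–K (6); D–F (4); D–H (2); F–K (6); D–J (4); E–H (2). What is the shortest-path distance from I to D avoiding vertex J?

Checking several routes:
I→F→E→H→D: 13 + 10 + 2 + 2 = 27
I→K→H→D: 16 + 12 + 2 = 30
I→K→F→D: 16 + 6 + 4 = 26
I→F→D: 13 + 4 = 17
Shortest: 17.

17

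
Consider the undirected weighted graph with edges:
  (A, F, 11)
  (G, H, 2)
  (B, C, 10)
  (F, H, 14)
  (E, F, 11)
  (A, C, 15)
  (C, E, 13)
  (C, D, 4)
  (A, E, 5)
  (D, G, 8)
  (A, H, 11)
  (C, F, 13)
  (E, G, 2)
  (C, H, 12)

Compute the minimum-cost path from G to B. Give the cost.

22

Comparing a few candidate routes:
G-D-C-B: 8 + 4 + 10 = 22
G-E-F-C-B: 2 + 11 + 13 + 10 = 36
G-E-A-C-B: 2 + 5 + 15 + 10 = 32
G-E-C-B: 2 + 13 + 10 = 25
G-H-C-B: 2 + 12 + 10 = 24
The minimum is 22.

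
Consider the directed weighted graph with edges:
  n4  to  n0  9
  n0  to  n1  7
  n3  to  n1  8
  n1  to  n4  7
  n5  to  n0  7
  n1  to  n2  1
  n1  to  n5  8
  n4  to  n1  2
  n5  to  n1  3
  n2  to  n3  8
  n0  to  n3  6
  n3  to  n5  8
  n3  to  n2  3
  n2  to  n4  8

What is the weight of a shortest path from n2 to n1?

10

Comparing a few candidate routes:
n2 - n3 - n5 - n1: 8 + 8 + 3 = 19
n2 - n3 - n5 - n0 - n1: 8 + 8 + 7 + 7 = 30
n2 - n4 - n0 - n1: 8 + 9 + 7 = 24
n2 - n3 - n1: 8 + 8 = 16
n2 - n4 - n1: 8 + 2 = 10
Best route has total 10.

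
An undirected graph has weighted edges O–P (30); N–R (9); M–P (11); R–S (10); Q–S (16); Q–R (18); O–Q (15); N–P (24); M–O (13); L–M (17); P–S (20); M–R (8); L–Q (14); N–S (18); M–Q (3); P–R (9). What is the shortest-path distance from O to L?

A few of the O→L routes:
O -> M -> R -> Q -> L: 13 + 8 + 18 + 14 = 53
O -> M -> Q -> L: 13 + 3 + 14 = 30
O -> Q -> M -> L: 15 + 3 + 17 = 35
O -> M -> L: 13 + 17 = 30
O -> Q -> L: 15 + 14 = 29
The minimum is 29.

29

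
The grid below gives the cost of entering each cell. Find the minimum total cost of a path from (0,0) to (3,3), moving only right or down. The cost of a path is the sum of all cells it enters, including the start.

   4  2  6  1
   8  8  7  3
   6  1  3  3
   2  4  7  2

One optimal route is r0c0 -> r0c1 -> r0c2 -> r0c3 -> r1c3 -> r2c3 -> r3c3.
Its cost is 4 + 2 + 6 + 1 + 3 + 3 + 2 = 21.

21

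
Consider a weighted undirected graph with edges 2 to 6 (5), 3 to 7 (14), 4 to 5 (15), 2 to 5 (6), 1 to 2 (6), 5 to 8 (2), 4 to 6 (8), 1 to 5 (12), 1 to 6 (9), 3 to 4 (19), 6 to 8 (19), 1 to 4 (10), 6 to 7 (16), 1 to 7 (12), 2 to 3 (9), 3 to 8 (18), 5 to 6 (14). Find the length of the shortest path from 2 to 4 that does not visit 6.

16

Checking several routes:
2 → 3 → 4: 9 + 19 = 28
2 → 5 → 1 → 4: 6 + 12 + 10 = 28
2 → 5 → 4: 6 + 15 = 21
2 → 1 → 4: 6 + 10 = 16
Best route has total 16.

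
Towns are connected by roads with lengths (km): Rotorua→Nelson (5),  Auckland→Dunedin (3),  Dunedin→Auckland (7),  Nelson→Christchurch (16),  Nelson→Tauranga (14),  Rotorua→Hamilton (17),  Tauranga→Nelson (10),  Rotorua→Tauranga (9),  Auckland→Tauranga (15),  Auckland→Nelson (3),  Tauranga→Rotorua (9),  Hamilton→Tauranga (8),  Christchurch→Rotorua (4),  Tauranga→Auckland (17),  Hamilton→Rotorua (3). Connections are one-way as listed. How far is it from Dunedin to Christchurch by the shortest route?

26

Candidate routes:
Dunedin→Auckland→Nelson→Christchurch: 7 + 3 + 16 = 26
Dunedin→Auckland→Tauranga→Rotorua→Nelson→Christchurch: 7 + 15 + 9 + 5 + 16 = 52
Dunedin→Auckland→Tauranga→Nelson→Christchurch: 7 + 15 + 10 + 16 = 48
Best route has total 26 km.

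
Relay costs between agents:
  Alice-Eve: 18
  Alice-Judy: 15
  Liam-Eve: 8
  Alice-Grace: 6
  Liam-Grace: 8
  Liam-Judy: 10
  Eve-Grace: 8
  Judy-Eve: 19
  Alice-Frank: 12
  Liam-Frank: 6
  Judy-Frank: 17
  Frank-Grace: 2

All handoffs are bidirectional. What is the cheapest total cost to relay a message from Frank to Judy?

16

Checking several routes:
Frank-Grace-Alice-Judy: 2 + 6 + 15 = 23
Frank-Liam-Judy: 6 + 10 = 16
Frank-Grace-Liam-Judy: 2 + 8 + 10 = 20
Frank-Judy: 17
Shortest: 16.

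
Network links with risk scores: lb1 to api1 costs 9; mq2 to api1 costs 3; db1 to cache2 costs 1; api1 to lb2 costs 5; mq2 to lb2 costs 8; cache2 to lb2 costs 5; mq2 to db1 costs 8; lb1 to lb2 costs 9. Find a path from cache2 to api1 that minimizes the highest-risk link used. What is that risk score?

Routes from cache2 to api1:
cache2 → db1 → mq2 → lb2 → api1: max(1, 8, 8, 5) = 8
cache2 → lb2 → mq2 → api1: max(5, 8, 3) = 8
cache2 → lb2 → api1: max(5, 5) = 5
cache2 → db1 → mq2 → api1: max(1, 8, 3) = 8
cache2 → db1 → mq2 → lb2 → lb1 → api1: max(1, 8, 8, 9, 9) = 9
cache2 → lb2 → lb1 → api1: max(5, 9, 9) = 9
Smallest bottleneck: 5.

5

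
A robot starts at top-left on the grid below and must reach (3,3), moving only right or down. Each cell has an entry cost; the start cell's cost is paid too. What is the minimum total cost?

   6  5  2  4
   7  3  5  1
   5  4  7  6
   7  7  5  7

31

One optimal route is r0c0 r0c1 r0c2 r0c3 r1c3 r2c3 r3c3.
Its cost is 6 + 5 + 2 + 4 + 1 + 6 + 7 = 31.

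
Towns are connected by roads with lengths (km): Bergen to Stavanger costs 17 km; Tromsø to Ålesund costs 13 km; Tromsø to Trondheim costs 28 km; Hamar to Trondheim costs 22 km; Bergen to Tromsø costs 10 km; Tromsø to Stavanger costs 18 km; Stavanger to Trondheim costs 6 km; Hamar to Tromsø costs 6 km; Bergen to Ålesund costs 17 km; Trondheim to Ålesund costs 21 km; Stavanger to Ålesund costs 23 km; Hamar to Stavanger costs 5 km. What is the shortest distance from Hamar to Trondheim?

11

Checking several routes:
Hamar - Tromsø - Stavanger - Trondheim: 6 + 18 + 6 = 30
Hamar - Stavanger - Trondheim: 5 + 6 = 11
Hamar - Trondheim: 22
The minimum is 11 km.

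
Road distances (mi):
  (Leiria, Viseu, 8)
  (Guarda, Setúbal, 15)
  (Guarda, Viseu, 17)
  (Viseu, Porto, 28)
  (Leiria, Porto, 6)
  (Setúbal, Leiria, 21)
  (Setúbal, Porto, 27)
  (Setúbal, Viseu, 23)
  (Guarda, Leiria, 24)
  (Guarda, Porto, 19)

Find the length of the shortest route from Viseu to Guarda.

Some routes from Viseu to Guarda:
Viseu-Leiria-Guarda: 8 + 24 = 32
Viseu-Setúbal-Guarda: 23 + 15 = 38
Viseu-Guarda: 17
Viseu-Porto-Guarda: 28 + 19 = 47
Viseu-Leiria-Setúbal-Guarda: 8 + 21 + 15 = 44
Viseu-Leiria-Porto-Guarda: 8 + 6 + 19 = 33
Shortest: 17 mi.

17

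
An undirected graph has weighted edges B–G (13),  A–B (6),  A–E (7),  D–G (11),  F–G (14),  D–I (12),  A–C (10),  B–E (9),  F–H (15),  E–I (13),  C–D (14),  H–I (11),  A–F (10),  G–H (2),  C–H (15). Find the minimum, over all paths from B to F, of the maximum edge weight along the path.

10

Some routes from B to F:
B-G-D-I-E-A-F: max(13, 11, 12, 13, 7, 10) = 13
B-G-F: max(13, 14) = 14
B-G-D-C-A-F: max(13, 11, 14, 10, 10) = 14
B-E-A-F: max(9, 7, 10) = 10
B-A-F: max(6, 10) = 10
B-G-H-I-E-A-F: max(13, 2, 11, 13, 7, 10) = 13
Best route has worst link 10.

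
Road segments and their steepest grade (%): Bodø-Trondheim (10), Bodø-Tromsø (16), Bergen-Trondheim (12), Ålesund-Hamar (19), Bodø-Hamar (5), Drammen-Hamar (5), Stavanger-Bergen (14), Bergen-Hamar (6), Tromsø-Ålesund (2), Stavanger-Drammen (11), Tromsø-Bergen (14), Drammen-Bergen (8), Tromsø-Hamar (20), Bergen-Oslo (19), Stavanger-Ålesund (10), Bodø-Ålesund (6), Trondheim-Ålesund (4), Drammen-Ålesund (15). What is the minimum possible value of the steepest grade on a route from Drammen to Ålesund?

Checking several routes:
Drammen - Hamar - Bodø - Trondheim - Ålesund: max(5, 5, 10, 4) = 10
Drammen - Bergen - Hamar - Bodø - Trondheim - Ålesund: max(8, 6, 5, 10, 4) = 10
Drammen - Hamar - Bodø - Ålesund: max(5, 5, 6) = 6
Drammen - Bergen - Hamar - Bodø - Ålesund: max(8, 6, 5, 6) = 8
The minimum achievable maximum is 6%.

6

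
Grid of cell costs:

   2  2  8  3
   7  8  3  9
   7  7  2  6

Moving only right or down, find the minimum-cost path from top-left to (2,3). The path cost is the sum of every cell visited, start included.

Take [0,0] -> [0,1] -> [0,2] -> [1,2] -> [2,2] -> [2,3] for a total of 2 + 2 + 8 + 3 + 2 + 6 = 23.
For comparison, the top-then-right route costs 30.

23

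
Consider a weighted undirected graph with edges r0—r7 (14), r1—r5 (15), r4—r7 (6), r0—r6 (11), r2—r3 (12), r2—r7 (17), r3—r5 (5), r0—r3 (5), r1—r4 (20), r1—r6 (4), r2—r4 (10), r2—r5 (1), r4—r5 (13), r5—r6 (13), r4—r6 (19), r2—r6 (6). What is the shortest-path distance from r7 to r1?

26

Some routes from r7 to r1:
r7 → r0 → r6 → r1: 14 + 11 + 4 = 29
r7 → r4 → r2 → r6 → r1: 6 + 10 + 6 + 4 = 26
r7 → r2 → r6 → r1: 17 + 6 + 4 = 27
r7 → r4 → r5 → r2 → r6 → r1: 6 + 13 + 1 + 6 + 4 = 30
r7 → r4 → r1: 6 + 20 = 26
r7 → r4 → r6 → r1: 6 + 19 + 4 = 29
Best route has total 26.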